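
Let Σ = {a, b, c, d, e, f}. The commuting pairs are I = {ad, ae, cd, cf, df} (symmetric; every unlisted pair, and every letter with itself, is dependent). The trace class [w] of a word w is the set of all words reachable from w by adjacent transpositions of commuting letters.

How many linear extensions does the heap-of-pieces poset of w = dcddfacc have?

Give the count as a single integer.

112

piece 0:d — minimal
piece 1:c — minimal
piece 2:d rests on {0:d}
piece 3:d rests on {2:d}
piece 4:f — minimal
piece 5:a rests on {1:c, 4:f}
piece 6:c rests on {5:a}
piece 7:c rests on {6:c}
minimal pieces: {0:d, 1:c, 4:f}
ways to finish when only these pieces remain (= sum over removing one remaining piece with nothing left below it):
  1 left: {3}→1  {7}→1
  2 left: {2,3}→1  {3,7}→2  {6,7}→1
  3 left: {0,2,3}→1  {2,3,7}→3  {3,6,7}→3  {5,6,7}→1
  4 left: {0,2,3,7}→4  {1,5,6,7}→1  {2,3,6,7}→6  {3,5,6,7}→4  {4,5,6,7}→1
  5 left: {0,2,3,6,7}→10  {1,3,5,6,7}→5  {1,4,5,6,7}→2  {2,3,5,6,7}→10  {3,4,5,6,7}→5
  6 left: {0,2,3,5,6,7}→20  {1,2,3,5,6,7}→15  {1,3,4,5,6,7}→12  {2,3,4,5,6,7}→15
  placing 0:d first → 42 extensions
  placing 1:c first → 35 extensions
  placing 4:f first → 35 extensions
total linear extensions = 112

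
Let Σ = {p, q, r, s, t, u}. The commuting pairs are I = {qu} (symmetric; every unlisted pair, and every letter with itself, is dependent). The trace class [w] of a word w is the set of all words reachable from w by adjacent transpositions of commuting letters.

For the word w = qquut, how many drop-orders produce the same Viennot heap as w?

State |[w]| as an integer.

6

drop 0:q onto floor
drop 1:q onto {0:q}
drop 2:u onto floor
drop 3:u onto {2:u}
drop 4:t onto {1:q, 3:u}
ground layer = {0:q, 2:u}
drop-orders for the pieces not yet dropped (sum over which currently-grounded one goes next):
  1 to go: {4} 1
  2 to go: {1,4} 1  {3,4} 1
  3 to go: {0,1,4} 1  {1,3,4} 2  {2,3,4} 1
  if 0:q drops first: 3 orders
  if 2:u drops first: 3 orders
heap linearizations: 6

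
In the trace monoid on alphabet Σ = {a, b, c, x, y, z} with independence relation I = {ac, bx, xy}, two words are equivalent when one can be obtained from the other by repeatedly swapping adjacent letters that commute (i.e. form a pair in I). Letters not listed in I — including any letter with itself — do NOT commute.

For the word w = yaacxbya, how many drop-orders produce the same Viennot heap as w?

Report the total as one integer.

piece 0:y — minimal
piece 1:a rests on {0:y}
piece 2:a rests on {1:a}
piece 3:c rests on {0:y}
piece 4:x rests on {2:a, 3:c}
piece 5:b rests on {2:a, 3:c}
piece 6:y rests on {5:b}
piece 7:a rests on {4:x, 6:y}
minimal pieces: {0:y}
ways to finish when only these pieces remain (= sum over removing one remaining piece with nothing left below it):
  1 left: {7}→1
  2 left: {4,7}→1  {6,7}→1
  3 left: {4,6,7}→2  {5,6,7}→1
  4 left: {4,5,6,7}→3
  5 left: {2,4,5,6,7}→3  {3,4,5,6,7}→3
  6 left: {1,2,4,5,6,7}→3  {2,3,4,5,6,7}→6
  placing 0:y first → 9 extensions

9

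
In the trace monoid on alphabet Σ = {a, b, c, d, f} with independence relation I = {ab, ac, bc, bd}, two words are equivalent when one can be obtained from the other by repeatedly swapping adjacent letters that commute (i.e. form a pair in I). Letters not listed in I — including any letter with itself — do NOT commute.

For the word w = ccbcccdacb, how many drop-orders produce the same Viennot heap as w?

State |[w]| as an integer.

piece 0:c — minimal
piece 1:c rests on {0:c}
piece 2:b — minimal
piece 3:c rests on {1:c}
piece 4:c rests on {3:c}
piece 5:c rests on {4:c}
piece 6:d rests on {5:c}
piece 7:a rests on {6:d}
piece 8:c rests on {6:d}
piece 9:b rests on {2:b}
minimal pieces: {0:c, 2:b}
ways to finish when only these pieces remain (= sum over removing one remaining piece with nothing left below it):
  1 left: {7}→1  {8}→1  {9}→1
  2 left: {2,9}→1  {7,8}→2  {7,9}→2  {8,9}→2
  3 left: {2,7,9}→3  {2,8,9}→3  {6,7,8}→2  {7,8,9}→6
  4 left: {2,7,8,9}→12  {5,6,7,8}→2  {6,7,8,9}→8
  5 left: {2,6,7,8,9}→20  {4,5,6,7,8}→2  {5,6,7,8,9}→10
  6 left: {2,5,6,7,8,9}→30  {3,4,5,6,7,8}→2  {4,5,6,7,8,9}→12
  7 left: {1,3,4,5,6,7,8}→2  {2,4,5,6,7,8,9}→42  {3,4,5,6,7,8,9}→14
  8 left: {0,1,3,4,5,6,7,8}→2  {1,3,4,5,6,7,8,9}→16  {2,3,4,5,6,7,8,9}→56
  placing 0:c first → 72 extensions
  placing 2:b first → 18 extensions
total linear extensions = 90

90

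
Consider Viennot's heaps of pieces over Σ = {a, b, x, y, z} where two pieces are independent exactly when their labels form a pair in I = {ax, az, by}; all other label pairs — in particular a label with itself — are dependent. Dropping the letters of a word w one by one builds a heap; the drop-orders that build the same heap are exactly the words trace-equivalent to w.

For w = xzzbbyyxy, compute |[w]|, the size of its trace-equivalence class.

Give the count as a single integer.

#0=x has no predecessor
#1=z depends on [0:x]
#2=z depends on [1:z]
#3=b depends on [2:z]
#4=b depends on [3:b]
#5=y depends on [2:z]
#6=y depends on [5:y]
#7=x depends on [4:b, 6:y]
#8=y depends on [7:x]
sources: [0:x]
N(rest) = Σ N(rest − s) over sources s of rest; N(one piece) = 1:
  size 1 → [8]=1
  size 2 → [7,8]=1
  size 3 → [4,7,8]=1  [6,7,8]=1
  size 4 → [3,4,7,8]=1  [4,6,7,8]=2  [5,6,7,8]=1
  size 5 → [3,4,6,7,8]=3  [4,5,6,7,8]=3
  size 6 → [3,4,5,6,7,8]=6
  size 7 → [2,3,4,5,6,7,8]=6
  first=0(x) contributes 6

6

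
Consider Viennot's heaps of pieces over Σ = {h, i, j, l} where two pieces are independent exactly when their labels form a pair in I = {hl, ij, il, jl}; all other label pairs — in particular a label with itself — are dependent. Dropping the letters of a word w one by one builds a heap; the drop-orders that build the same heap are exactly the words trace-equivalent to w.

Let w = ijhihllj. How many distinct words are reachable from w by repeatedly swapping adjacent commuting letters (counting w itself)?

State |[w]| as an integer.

0(i) covers ∅
1(j) covers ∅
2(h) covers 0:i, 1:j
3(i) covers 2:h
4(h) covers 3:i
5(l) covers ∅
6(l) covers 5:l
7(j) covers 4:h
floor of heap: 0:i, 1:j, 5:l
completions by unplaced set U, small U first (add the entries for U minus each lowest piece of U):
  |U|=1: {6}:1  {7}:1
  |U|=2: {4,7}:1  {5,6}:1  {6,7}:2
  |U|=3: {3,4,7}:1  {4,6,7}:3  {5,6,7}:3
  |U|=4: {2,3,4,7}:1  {3,4,6,7}:4  {4,5,6,7}:6
  |U|=5: {0,2,3,4,7}:1  {1,2,3,4,7}:1  {2,3,4,6,7}:5  {3,4,5,6,7}:10
  |U|=6: {0,1,2,3,4,7}:2  {0,2,3,4,6,7}:6  {1,2,3,4,6,7}:6  {2,3,4,5,6,7}:15
  start at 0(i): 21
  start at 1(j): 21
  start at 5(l): 14
sum over floor = 56

56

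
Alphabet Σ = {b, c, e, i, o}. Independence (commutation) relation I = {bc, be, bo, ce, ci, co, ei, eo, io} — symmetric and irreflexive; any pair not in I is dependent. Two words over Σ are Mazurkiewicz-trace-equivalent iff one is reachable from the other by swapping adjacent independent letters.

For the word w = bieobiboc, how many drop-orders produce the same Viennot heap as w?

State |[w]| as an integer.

0(b) covers ∅
1(i) covers 0:b
2(e) covers ∅
3(o) covers ∅
4(b) covers 1:i
5(i) covers 4:b
6(b) covers 5:i
7(o) covers 3:o
8(c) covers ∅
floor of heap: 0:b, 2:e, 3:o, 8:c
completions by unplaced set U, small U first (add the entries for U minus each lowest piece of U):
  |U|=1: {2}:1  {6}:1  {7}:1  {8}:1
  |U|=2: {2,6}:2  {2,7}:2  {2,8}:2  {3,7}:1  {5,6}:1  {6,7}:2  {6,8}:2  {7,8}:2
  |U|=3: {2,3,7}:3  {2,5,6}:3  {2,6,7}:6  {2,6,8}:6  {2,7,8}:6  {3,6,7}:3  {3,7,8}:3  {4,5,6}:1  {5,6,7}:3  {5,6,8}:3  {6,7,8}:6
  |U|=4: {1,4,5,6}:1  {2,3,6,7}:12  {2,3,7,8}:12  {2,4,5,6}:4  {2,5,6,7}:12  {2,5,6,8}:12  {2,6,7,8}:24  {3,5,6,7}:6  {3,6,7,8}:12  {4,5,6,7}:4  {4,5,6,8}:4  {5,6,7,8}:12
  |U|=5: {0,1,4,5,6}:1  {1,2,4,5,6}:5  {1,4,5,6,7}:5  {1,4,5,6,8}:5  {2,3,5,6,7}:30  {2,3,6,7,8}:60  {2,4,5,6,7}:20  {2,4,5,6,8}:20  {2,5,6,7,8}:60  {3,4,5,6,7}:10  {3,5,6,7,8}:30  {4,5,6,7,8}:20
  |U|=6: {0,1,2,4,5,6}:6  {0,1,4,5,6,7}:6  {0,1,4,5,6,8}:6  {1,2,4,5,6,7}:30  {1,2,4,5,6,8}:30  {1,3,4,5,6,7}:15  {1,4,5,6,7,8}:30  {2,3,4,5,6,7}:60  {2,3,5,6,7,8}:180  {2,4,5,6,7,8}:120  {3,4,5,6,7,8}:60
  |U|=7: {0,1,2,4,5,6,7}:42  {0,1,2,4,5,6,8}:42  {0,1,3,4,5,6,7}:21  {0,1,4,5,6,7,8}:42  {1,2,3,4,5,6,7}:105  {1,2,4,5,6,7,8}:210  {1,3,4,5,6,7,8}:105  {2,3,4,5,6,7,8}:420
  start at 0(b): 840
  start at 2(e): 168
  start at 3(o): 336
  start at 8(c): 168
sum over floor = 1512

1512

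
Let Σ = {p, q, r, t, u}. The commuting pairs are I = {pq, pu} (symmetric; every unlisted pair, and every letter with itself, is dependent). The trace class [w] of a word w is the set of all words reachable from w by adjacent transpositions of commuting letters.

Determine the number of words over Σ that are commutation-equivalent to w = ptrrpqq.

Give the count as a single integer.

3

drop 0:p onto floor
drop 1:t onto {0:p}
drop 2:r onto {1:t}
drop 3:r onto {2:r}
drop 4:p onto {3:r}
drop 5:q onto {3:r}
drop 6:q onto {5:q}
ground layer = {0:p}
drop-orders for the pieces not yet dropped (sum over which currently-grounded one goes next):
  1 to go: {4} 1  {6} 1
  2 to go: {4,6} 2  {5,6} 1
  3 to go: {4,5,6} 3
  4 to go: {3,4,5,6} 3
  5 to go: {2,3,4,5,6} 3
  if 0:p drops first: 3 orders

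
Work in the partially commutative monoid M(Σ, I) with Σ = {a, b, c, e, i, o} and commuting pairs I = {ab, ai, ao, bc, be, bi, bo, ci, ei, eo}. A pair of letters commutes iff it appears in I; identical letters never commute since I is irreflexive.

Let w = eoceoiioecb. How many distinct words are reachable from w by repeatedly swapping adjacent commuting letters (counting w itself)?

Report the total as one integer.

330

drop 0:e onto floor
drop 1:o onto floor
drop 2:c onto {0:e, 1:o}
drop 3:e onto {2:c}
drop 4:o onto {2:c}
drop 5:i onto {4:o}
drop 6:i onto {5:i}
drop 7:o onto {6:i}
drop 8:e onto {3:e}
drop 9:c onto {7:o, 8:e}
drop 10:b onto floor
ground layer = {0:e, 1:o, 10:b}
drop-orders for the pieces not yet dropped (sum over which currently-grounded one goes next):
  1 to go: {9} 1  {10} 1
  2 to go: {7,9} 1  {8,9} 1  {9,10} 2
  3 to go: {3,8,9} 1  {6,7,9} 1  {7,8,9} 2  {7,9,10} 3  {8,9,10} 3
  4 to go: {3,7,8,9} 3  {3,8,9,10} 4  {5,6,7,9} 1  {6,7,8,9} 3  {6,7,9,10} 4  {7,8,9,10} 8
  5 to go: {3,6,7,8,9} 6  {3,7,8,9,10} 15  {4,5,6,7,9} 1  {5,6,7,8,9} 4  {5,6,7,9,10} 5  {6,7,8,9,10} 15
  6 to go: {3,5,6,7,8,9} 10  {3,6,7,8,9,10} 36  {4,5,6,7,8,9} 5  {4,5,6,7,9,10} 6  {5,6,7,8,9,10} 24
  7 to go: {3,4,5,6,7,8,9} 15  {3,5,6,7,8,9,10} 70  {4,5,6,7,8,9,10} 35
  8 to go: {2,3,4,5,6,7,8,9} 15  {3,4,5,6,7,8,9,10} 120
  9 to go: {0,2,3,4,5,6,7,8,9} 15  {1,2,3,4,5,6,7,8,9} 15  {2,3,4,5,6,7,8,9,10} 135
  if 0:e drops first: 150 orders
  if 1:o drops first: 150 orders
  if 10:b drops first: 30 orders
heap linearizations: 330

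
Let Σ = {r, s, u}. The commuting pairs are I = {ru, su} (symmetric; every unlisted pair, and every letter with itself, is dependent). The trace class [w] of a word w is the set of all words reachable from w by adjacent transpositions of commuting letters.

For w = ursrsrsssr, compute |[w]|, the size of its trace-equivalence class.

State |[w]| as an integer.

10

piece 0:u — minimal
piece 1:r — minimal
piece 2:s rests on {1:r}
piece 3:r rests on {2:s}
piece 4:s rests on {3:r}
piece 5:r rests on {4:s}
piece 6:s rests on {5:r}
piece 7:s rests on {6:s}
piece 8:s rests on {7:s}
piece 9:r rests on {8:s}
minimal pieces: {0:u, 1:r}
ways to finish when only these pieces remain (= sum over removing one remaining piece with nothing left below it):
  1 left: {0}→1  {9}→1
  2 left: {0,9}→2  {8,9}→1
  3 left: {0,8,9}→3  {7,8,9}→1
  4 left: {0,7,8,9}→4  {6,7,8,9}→1
  5 left: {0,6,7,8,9}→5  {5,6,7,8,9}→1
  6 left: {0,5,6,7,8,9}→6  {4,5,6,7,8,9}→1
  7 left: {0,4,5,6,7,8,9}→7  {3,4,5,6,7,8,9}→1
  8 left: {0,3,4,5,6,7,8,9}→8  {2,3,4,5,6,7,8,9}→1
  placing 0:u first → 1 extensions
  placing 1:r first → 9 extensions
total linear extensions = 10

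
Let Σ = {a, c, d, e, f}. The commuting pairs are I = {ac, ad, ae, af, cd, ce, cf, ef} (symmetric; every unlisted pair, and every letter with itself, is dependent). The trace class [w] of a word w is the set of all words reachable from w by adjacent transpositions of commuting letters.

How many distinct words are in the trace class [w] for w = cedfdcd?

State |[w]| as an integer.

#0=c has no predecessor
#1=e has no predecessor
#2=d depends on [1:e]
#3=f depends on [2:d]
#4=d depends on [3:f]
#5=c depends on [0:c]
#6=d depends on [4:d]
sources: [0:c, 1:e]
N(rest) = Σ N(rest − s) over sources s of rest; N(one piece) = 1:
  size 1 → [5]=1  [6]=1
  size 2 → [0,5]=1  [4,6]=1  [5,6]=2
  size 3 → [0,5,6]=3  [3,4,6]=1  [4,5,6]=3
  size 4 → [0,4,5,6]=6  [2,3,4,6]=1  [3,4,5,6]=4
  size 5 → [0,3,4,5,6]=10  [1,2,3,4,6]=1  [2,3,4,5,6]=5
  first=0(c) contributes 6
  first=1(e) contributes 15
|[w]| = 21

21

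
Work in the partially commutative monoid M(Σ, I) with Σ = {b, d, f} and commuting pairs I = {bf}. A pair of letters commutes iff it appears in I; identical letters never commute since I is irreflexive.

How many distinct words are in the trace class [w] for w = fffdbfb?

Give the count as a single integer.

3

drop 0:f onto floor
drop 1:f onto {0:f}
drop 2:f onto {1:f}
drop 3:d onto {2:f}
drop 4:b onto {3:d}
drop 5:f onto {3:d}
drop 6:b onto {4:b}
ground layer = {0:f}
drop-orders for the pieces not yet dropped (sum over which currently-grounded one goes next):
  1 to go: {5} 1  {6} 1
  2 to go: {4,6} 1  {5,6} 2
  3 to go: {4,5,6} 3
  4 to go: {3,4,5,6} 3
  5 to go: {2,3,4,5,6} 3
  if 0:f drops first: 3 orders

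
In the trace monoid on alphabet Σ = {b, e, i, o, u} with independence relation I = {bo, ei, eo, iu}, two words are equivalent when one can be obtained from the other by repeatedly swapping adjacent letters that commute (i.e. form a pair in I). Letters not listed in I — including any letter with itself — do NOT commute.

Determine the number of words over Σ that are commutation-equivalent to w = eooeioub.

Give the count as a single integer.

#0=e has no predecessor
#1=o has no predecessor
#2=o depends on [1:o]
#3=e depends on [0:e]
#4=i depends on [2:o]
#5=o depends on [4:i]
#6=u depends on [3:e, 5:o]
#7=b depends on [6:u]
sources: [0:e, 1:o]
N(rest) = Σ N(rest − s) over sources s of rest; N(one piece) = 1:
  size 1 → [7]=1
  size 2 → [6,7]=1
  size 3 → [3,6,7]=1  [5,6,7]=1
  size 4 → [0,3,6,7]=1  [3,5,6,7]=2  [4,5,6,7]=1
  size 5 → [0,3,5,6,7]=3  [2,4,5,6,7]=1  [3,4,5,6,7]=3
  size 6 → [0,3,4,5,6,7]=6  [1,2,4,5,6,7]=1  [2,3,4,5,6,7]=4
  first=0(e) contributes 5
  first=1(o) contributes 10
|[w]| = 15

15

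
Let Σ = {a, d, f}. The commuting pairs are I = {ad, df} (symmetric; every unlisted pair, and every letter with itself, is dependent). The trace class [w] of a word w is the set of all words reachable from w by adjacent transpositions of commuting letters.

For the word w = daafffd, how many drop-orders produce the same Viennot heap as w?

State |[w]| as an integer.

piece 0:d — minimal
piece 1:a — minimal
piece 2:a rests on {1:a}
piece 3:f rests on {2:a}
piece 4:f rests on {3:f}
piece 5:f rests on {4:f}
piece 6:d rests on {0:d}
minimal pieces: {0:d, 1:a}
ways to finish when only these pieces remain (= sum over removing one remaining piece with nothing left below it):
  1 left: {5}→1  {6}→1
  2 left: {0,6}→1  {4,5}→1  {5,6}→2
  3 left: {0,5,6}→3  {3,4,5}→1  {4,5,6}→3
  4 left: {0,4,5,6}→6  {2,3,4,5}→1  {3,4,5,6}→4
  5 left: {0,3,4,5,6}→10  {1,2,3,4,5}→1  {2,3,4,5,6}→5
  placing 0:d first → 6 extensions
  placing 1:a first → 15 extensions
total linear extensions = 21

21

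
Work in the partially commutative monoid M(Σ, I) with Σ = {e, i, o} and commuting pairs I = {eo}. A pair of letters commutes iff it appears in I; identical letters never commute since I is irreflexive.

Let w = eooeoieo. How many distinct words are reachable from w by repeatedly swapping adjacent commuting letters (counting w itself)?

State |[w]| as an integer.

#0=e has no predecessor
#1=o has no predecessor
#2=o depends on [1:o]
#3=e depends on [0:e]
#4=o depends on [2:o]
#5=i depends on [3:e, 4:o]
#6=e depends on [5:i]
#7=o depends on [5:i]
sources: [0:e, 1:o]
N(rest) = Σ N(rest − s) over sources s of rest; N(one piece) = 1:
  size 1 → [6]=1  [7]=1
  size 2 → [6,7]=2
  size 3 → [5,6,7]=2
  size 4 → [3,5,6,7]=2  [4,5,6,7]=2
  size 5 → [0,3,5,6,7]=2  [2,4,5,6,7]=2  [3,4,5,6,7]=4
  size 6 → [0,3,4,5,6,7]=6  [1,2,4,5,6,7]=2  [2,3,4,5,6,7]=6
  first=0(e) contributes 8
  first=1(o) contributes 12
|[w]| = 20

20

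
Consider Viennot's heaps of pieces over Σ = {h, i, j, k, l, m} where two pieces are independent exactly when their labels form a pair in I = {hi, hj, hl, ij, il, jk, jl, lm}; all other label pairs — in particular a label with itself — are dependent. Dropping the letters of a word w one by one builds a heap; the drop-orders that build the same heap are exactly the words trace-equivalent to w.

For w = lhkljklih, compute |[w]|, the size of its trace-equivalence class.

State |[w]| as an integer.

108

#0=l has no predecessor
#1=h has no predecessor
#2=k depends on [0:l, 1:h]
#3=l depends on [2:k]
#4=j has no predecessor
#5=k depends on [3:l]
#6=l depends on [5:k]
#7=i depends on [5:k]
#8=h depends on [5:k]
sources: [0:l, 1:h, 4:j]
N(rest) = Σ N(rest − s) over sources s of rest; N(one piece) = 1:
  size 1 → [4]=1  [6]=1  [7]=1  [8]=1
  size 2 → [4,6]=2  [4,7]=2  [4,8]=2  [6,7]=2  [6,8]=2  [7,8]=2
  size 3 → [4,6,7]=6  [4,6,8]=6  [4,7,8]=6  [6,7,8]=6
  size 4 → [4,6,7,8]=24  [5,6,7,8]=6
  size 5 → [3,5,6,7,8]=6  [4,5,6,7,8]=30
  size 6 → [2,3,5,6,7,8]=6  [3,4,5,6,7,8]=36
  size 7 → [0,2,3,5,6,7,8]=6  [1,2,3,5,6,7,8]=6  [2,3,4,5,6,7,8]=42
  first=0(l) contributes 48
  first=1(h) contributes 48
  first=4(j) contributes 12
|[w]| = 108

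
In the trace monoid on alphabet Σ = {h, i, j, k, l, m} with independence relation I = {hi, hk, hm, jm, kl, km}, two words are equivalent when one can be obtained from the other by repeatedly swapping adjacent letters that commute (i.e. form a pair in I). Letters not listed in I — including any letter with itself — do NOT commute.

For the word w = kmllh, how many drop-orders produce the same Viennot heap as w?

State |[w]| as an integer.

piece 0:k — minimal
piece 1:m — minimal
piece 2:l rests on {1:m}
piece 3:l rests on {2:l}
piece 4:h rests on {3:l}
minimal pieces: {0:k, 1:m}
ways to finish when only these pieces remain (= sum over removing one remaining piece with nothing left below it):
  1 left: {0}→1  {4}→1
  2 left: {0,4}→2  {3,4}→1
  3 left: {0,3,4}→3  {2,3,4}→1
  placing 0:k first → 1 extensions
  placing 1:m first → 4 extensions
total linear extensions = 5

5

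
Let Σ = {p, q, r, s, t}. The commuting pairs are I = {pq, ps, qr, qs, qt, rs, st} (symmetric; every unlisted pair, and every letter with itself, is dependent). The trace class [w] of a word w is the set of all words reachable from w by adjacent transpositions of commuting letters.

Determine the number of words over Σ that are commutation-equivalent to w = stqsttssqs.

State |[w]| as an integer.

2520

drop 0:s onto floor
drop 1:t onto floor
drop 2:q onto floor
drop 3:s onto {0:s}
drop 4:t onto {1:t}
drop 5:t onto {4:t}
drop 6:s onto {3:s}
drop 7:s onto {6:s}
drop 8:q onto {2:q}
drop 9:s onto {7:s}
ground layer = {0:s, 1:t, 2:q}
drop-orders for the pieces not yet dropped (sum over which currently-grounded one goes next):
  1 to go: {5} 1  {8} 1  {9} 1
  2 to go: {2,8} 1  {4,5} 1  {5,8} 2  {5,9} 2  {7,9} 1  {8,9} 2
  3 to go: {1,4,5} 1  {2,5,8} 3  {2,8,9} 3  {4,5,8} 3  {4,5,9} 3  {5,7,9} 3  {5,8,9} 6  {6,7,9} 1  {7,8,9} 3
  4 to go: {1,4,5,8} 4  {1,4,5,9} 4  {2,4,5,8} 6  {2,5,8,9} 12  {2,7,8,9} 6  {3,6,7,9} 1  {4,5,7,9} 6  {4,5,8,9} 12  {5,6,7,9} 4  {5,7,8,9} 12  {6,7,8,9} 4
  5 to go: {0,3,6,7,9} 1  {1,2,4,5,8} 10  {1,4,5,7,9} 10  {1,4,5,8,9} 20  {2,4,5,8,9} 30  {2,5,7,8,9} 30  {2,6,7,8,9} 10  {3,5,6,7,9} 5  {3,6,7,8,9} 5  {4,5,6,7,9} 10  {4,5,7,8,9} 30  {5,6,7,8,9} 20
  6 to go: {0,3,5,6,7,9} 6  {0,3,6,7,8,9} 6  {1,2,4,5,8,9} 60  {1,4,5,6,7,9} 20  {1,4,5,7,8,9} 60  {2,3,6,7,8,9} 15  {2,4,5,7,8,9} 90  {2,5,6,7,8,9} 60  {3,4,5,6,7,9} 15  {3,5,6,7,8,9} 30  {4,5,6,7,8,9} 60
  7 to go: {0,2,3,6,7,8,9} 21  {0,3,4,5,6,7,9} 21  {0,3,5,6,7,8,9} 42  {1,2,4,5,7,8,9} 210  {1,3,4,5,6,7,9} 35  {1,4,5,6,7,8,9} 140  {2,3,5,6,7,8,9} 105  {2,4,5,6,7,8,9} 210  {3,4,5,6,7,8,9} 105
  8 to go: {0,1,3,4,5,6,7,9} 56  {0,2,3,5,6,7,8,9} 168  {0,3,4,5,6,7,8,9} 168  {1,2,4,5,6,7,8,9} 560  {1,3,4,5,6,7,8,9} 280  {2,3,4,5,6,7,8,9} 420
  if 0:s drops first: 1260 orders
  if 1:t drops first: 756 orders
  if 2:q drops first: 504 orders
heap linearizations: 2520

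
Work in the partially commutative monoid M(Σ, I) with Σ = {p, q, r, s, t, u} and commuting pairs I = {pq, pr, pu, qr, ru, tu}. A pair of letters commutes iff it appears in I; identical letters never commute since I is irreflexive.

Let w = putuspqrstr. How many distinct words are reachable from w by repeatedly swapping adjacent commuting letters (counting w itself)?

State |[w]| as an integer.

piece 0:p — minimal
piece 1:u — minimal
piece 2:t rests on {0:p}
piece 3:u rests on {1:u}
piece 4:s rests on {2:t, 3:u}
piece 5:p rests on {4:s}
piece 6:q rests on {4:s}
piece 7:r rests on {4:s}
piece 8:s rests on {5:p, 6:q, 7:r}
piece 9:t rests on {8:s}
piece 10:r rests on {9:t}
minimal pieces: {0:p, 1:u}
ways to finish when only these pieces remain (= sum over removing one remaining piece with nothing left below it):
  1 left: {10}→1
  2 left: {9,10}→1
  3 left: {8,9,10}→1
  4 left: {5,8,9,10}→1  {6,8,9,10}→1  {7,8,9,10}→1
  5 left: {5,6,8,9,10}→2  {5,7,8,9,10}→2  {6,7,8,9,10}→2
  6 left: {5,6,7,8,9,10}→6
  7 left: {4,5,6,7,8,9,10}→6
  8 left: {2,4,5,6,7,8,9,10}→6  {3,4,5,6,7,8,9,10}→6
  9 left: {0,2,4,5,6,7,8,9,10}→6  {1,3,4,5,6,7,8,9,10}→6  {2,3,4,5,6,7,8,9,10}→12
  placing 0:p first → 18 extensions
  placing 1:u first → 18 extensions
total linear extensions = 36

36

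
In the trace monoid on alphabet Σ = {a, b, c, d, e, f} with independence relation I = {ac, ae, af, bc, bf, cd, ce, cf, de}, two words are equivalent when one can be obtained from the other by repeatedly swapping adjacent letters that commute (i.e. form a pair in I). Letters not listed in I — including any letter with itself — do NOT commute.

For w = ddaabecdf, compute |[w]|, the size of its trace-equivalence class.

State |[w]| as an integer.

18

0(d) covers ∅
1(d) covers 0:d
2(a) covers 1:d
3(a) covers 2:a
4(b) covers 3:a
5(e) covers 4:b
6(c) covers ∅
7(d) covers 4:b
8(f) covers 5:e, 7:d
floor of heap: 0:d, 6:c
completions by unplaced set U, small U first (add the entries for U minus each lowest piece of U):
  |U|=1: {6}:1  {8}:1
  |U|=2: {5,8}:1  {6,8}:2  {7,8}:1
  |U|=3: {5,6,8}:3  {5,7,8}:2  {6,7,8}:3
  |U|=4: {4,5,7,8}:2  {5,6,7,8}:8
  |U|=5: {3,4,5,7,8}:2  {4,5,6,7,8}:10
  |U|=6: {2,3,4,5,7,8}:2  {3,4,5,6,7,8}:12
  |U|=7: {1,2,3,4,5,7,8}:2  {2,3,4,5,6,7,8}:14
  start at 0(d): 16
  start at 6(c): 2
sum over floor = 18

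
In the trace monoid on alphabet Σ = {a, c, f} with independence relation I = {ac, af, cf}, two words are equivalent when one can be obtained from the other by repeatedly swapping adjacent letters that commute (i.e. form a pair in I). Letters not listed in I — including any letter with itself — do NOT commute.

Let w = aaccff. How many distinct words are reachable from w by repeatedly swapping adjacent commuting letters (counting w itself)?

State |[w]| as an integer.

piece 0:a — minimal
piece 1:a rests on {0:a}
piece 2:c — minimal
piece 3:c rests on {2:c}
piece 4:f — minimal
piece 5:f rests on {4:f}
minimal pieces: {0:a, 2:c, 4:f}
ways to finish when only these pieces remain (= sum over removing one remaining piece with nothing left below it):
  1 left: {1}→1  {3}→1  {5}→1
  2 left: {0,1}→1  {1,3}→2  {1,5}→2  {2,3}→1  {3,5}→2  {4,5}→1
  3 left: {0,1,3}→3  {0,1,5}→3  {1,2,3}→3  {1,3,5}→6  {1,4,5}→3  {2,3,5}→3  {3,4,5}→3
  4 left: {0,1,2,3}→6  {0,1,3,5}→12  {0,1,4,5}→6  {1,2,3,5}→12  {1,3,4,5}→12  {2,3,4,5}→6
  placing 0:a first → 30 extensions
  placing 2:c first → 30 extensions
  placing 4:f first → 30 extensions
total linear extensions = 90

90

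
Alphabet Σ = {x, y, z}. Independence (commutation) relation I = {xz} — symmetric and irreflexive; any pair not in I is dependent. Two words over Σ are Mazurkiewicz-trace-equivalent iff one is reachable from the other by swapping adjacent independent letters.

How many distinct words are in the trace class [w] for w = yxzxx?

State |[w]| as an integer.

piece 0:y — minimal
piece 1:x rests on {0:y}
piece 2:z rests on {0:y}
piece 3:x rests on {1:x}
piece 4:x rests on {3:x}
minimal pieces: {0:y}
ways to finish when only these pieces remain (= sum over removing one remaining piece with nothing left below it):
  1 left: {2}→1  {4}→1
  2 left: {2,4}→2  {3,4}→1
  3 left: {1,3,4}→1  {2,3,4}→3
  placing 0:y first → 4 extensions

4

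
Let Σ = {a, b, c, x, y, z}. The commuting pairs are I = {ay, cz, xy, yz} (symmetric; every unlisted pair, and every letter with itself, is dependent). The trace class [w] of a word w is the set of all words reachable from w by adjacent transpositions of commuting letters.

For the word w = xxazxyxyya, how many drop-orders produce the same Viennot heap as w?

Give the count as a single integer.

120

piece 0:x — minimal
piece 1:x rests on {0:x}
piece 2:a rests on {1:x}
piece 3:z rests on {2:a}
piece 4:x rests on {3:z}
piece 5:y — minimal
piece 6:x rests on {4:x}
piece 7:y rests on {5:y}
piece 8:y rests on {7:y}
piece 9:a rests on {6:x}
minimal pieces: {0:x, 5:y}
ways to finish when only these pieces remain (= sum over removing one remaining piece with nothing left below it):
  1 left: {8}→1  {9}→1
  2 left: {6,9}→1  {7,8}→1  {8,9}→2
  3 left: {4,6,9}→1  {5,7,8}→1  {6,8,9}→3  {7,8,9}→3
  4 left: {3,4,6,9}→1  {4,6,8,9}→4  {5,7,8,9}→4  {6,7,8,9}→6
  5 left: {2,3,4,6,9}→1  {3,4,6,8,9}→5  {4,6,7,8,9}→10  {5,6,7,8,9}→10
  6 left: {1,2,3,4,6,9}→1  {2,3,4,6,8,9}→6  {3,4,6,7,8,9}→15  {4,5,6,7,8,9}→20
  7 left: {0,1,2,3,4,6,9}→1  {1,2,3,4,6,8,9}→7  {2,3,4,6,7,8,9}→21  {3,4,5,6,7,8,9}→35
  8 left: {0,1,2,3,4,6,8,9}→8  {1,2,3,4,6,7,8,9}→28  {2,3,4,5,6,7,8,9}→56
  placing 0:x first → 84 extensions
  placing 5:y first → 36 extensions
total linear extensions = 120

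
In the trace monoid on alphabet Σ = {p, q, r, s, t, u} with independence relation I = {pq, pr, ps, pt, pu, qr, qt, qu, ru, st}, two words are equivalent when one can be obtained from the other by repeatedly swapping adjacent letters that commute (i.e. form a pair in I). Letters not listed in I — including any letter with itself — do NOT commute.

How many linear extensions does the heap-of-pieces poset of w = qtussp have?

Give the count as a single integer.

18

#0=q has no predecessor
#1=t has no predecessor
#2=u depends on [1:t]
#3=s depends on [0:q, 2:u]
#4=s depends on [3:s]
#5=p has no predecessor
sources: [0:q, 1:t, 5:p]
N(rest) = Σ N(rest − s) over sources s of rest; N(one piece) = 1:
  size 1 → [4]=1  [5]=1
  size 2 → [3,4]=1  [4,5]=2
  size 3 → [0,3,4]=1  [2,3,4]=1  [3,4,5]=3
  size 4 → [0,2,3,4]=2  [0,3,4,5]=4  [1,2,3,4]=1  [2,3,4,5]=4
  first=0(q) contributes 5
  first=1(t) contributes 10
  first=5(p) contributes 3
|[w]| = 18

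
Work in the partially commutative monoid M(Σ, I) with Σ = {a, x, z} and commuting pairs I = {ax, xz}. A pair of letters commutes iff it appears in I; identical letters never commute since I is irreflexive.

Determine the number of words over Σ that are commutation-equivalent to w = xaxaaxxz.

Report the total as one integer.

drop 0:x onto floor
drop 1:a onto floor
drop 2:x onto {0:x}
drop 3:a onto {1:a}
drop 4:a onto {3:a}
drop 5:x onto {2:x}
drop 6:x onto {5:x}
drop 7:z onto {4:a}
ground layer = {0:x, 1:a}
drop-orders for the pieces not yet dropped (sum over which currently-grounded one goes next):
  1 to go: {6} 1  {7} 1
  2 to go: {4,7} 1  {5,6} 1  {6,7} 2
  3 to go: {2,5,6} 1  {3,4,7} 1  {4,6,7} 3  {5,6,7} 3
  4 to go: {0,2,5,6} 1  {1,3,4,7} 1  {2,5,6,7} 4  {3,4,6,7} 4  {4,5,6,7} 6
  5 to go: {0,2,5,6,7} 5  {1,3,4,6,7} 5  {2,4,5,6,7} 10  {3,4,5,6,7} 10
  6 to go: {0,2,4,5,6,7} 15  {1,3,4,5,6,7} 15  {2,3,4,5,6,7} 20
  if 0:x drops first: 35 orders
  if 1:a drops first: 35 orders
heap linearizations: 70

70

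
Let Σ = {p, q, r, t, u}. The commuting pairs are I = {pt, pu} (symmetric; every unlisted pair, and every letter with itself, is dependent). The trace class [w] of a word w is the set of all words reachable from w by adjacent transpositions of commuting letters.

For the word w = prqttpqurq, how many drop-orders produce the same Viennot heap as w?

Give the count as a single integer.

3

drop 0:p onto floor
drop 1:r onto {0:p}
drop 2:q onto {1:r}
drop 3:t onto {2:q}
drop 4:t onto {3:t}
drop 5:p onto {2:q}
drop 6:q onto {4:t, 5:p}
drop 7:u onto {6:q}
drop 8:r onto {7:u}
drop 9:q onto {8:r}
ground layer = {0:p}
drop-orders for the pieces not yet dropped (sum over which currently-grounded one goes next):
  1 to go: {9} 1
  2 to go: {8,9} 1
  3 to go: {7,8,9} 1
  4 to go: {6,7,8,9} 1
  5 to go: {4,6,7,8,9} 1  {5,6,7,8,9} 1
  6 to go: {3,4,6,7,8,9} 1  {4,5,6,7,8,9} 2
  7 to go: {3,4,5,6,7,8,9} 3
  8 to go: {2,3,4,5,6,7,8,9} 3
  if 0:p drops first: 3 orders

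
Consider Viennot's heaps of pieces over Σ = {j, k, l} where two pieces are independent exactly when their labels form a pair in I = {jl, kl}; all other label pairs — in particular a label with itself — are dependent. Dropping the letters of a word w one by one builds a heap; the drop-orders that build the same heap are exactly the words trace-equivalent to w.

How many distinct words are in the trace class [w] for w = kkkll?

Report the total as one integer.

drop 0:k onto floor
drop 1:k onto {0:k}
drop 2:k onto {1:k}
drop 3:l onto floor
drop 4:l onto {3:l}
ground layer = {0:k, 3:l}
drop-orders for the pieces not yet dropped (sum over which currently-grounded one goes next):
  1 to go: {2} 1  {4} 1
  2 to go: {1,2} 1  {2,4} 2  {3,4} 1
  3 to go: {0,1,2} 1  {1,2,4} 3  {2,3,4} 3
  if 0:k drops first: 6 orders
  if 3:l drops first: 4 orders
heap linearizations: 10

10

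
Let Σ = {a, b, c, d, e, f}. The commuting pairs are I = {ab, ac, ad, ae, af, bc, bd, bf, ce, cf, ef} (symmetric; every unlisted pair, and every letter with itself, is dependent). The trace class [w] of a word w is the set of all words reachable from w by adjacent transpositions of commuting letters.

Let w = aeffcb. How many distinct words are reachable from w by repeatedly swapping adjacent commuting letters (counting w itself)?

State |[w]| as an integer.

#0=a has no predecessor
#1=e has no predecessor
#2=f has no predecessor
#3=f depends on [2:f]
#4=c has no predecessor
#5=b depends on [1:e]
sources: [0:a, 1:e, 2:f, 4:c]
N(rest) = Σ N(rest − s) over sources s of rest; N(one piece) = 1:
  size 1 → [0]=1  [3]=1  [4]=1  [5]=1
  size 2 → [0,3]=2  [0,4]=2  [0,5]=2  [1,5]=1  [2,3]=1  [3,4]=2  [3,5]=2  [4,5]=2
  size 3 → [0,1,5]=3  [0,2,3]=3  [0,3,4]=6  [0,3,5]=6  [0,4,5]=6  [1,3,5]=3  [1,4,5]=3  [2,3,4]=3  [2,3,5]=3  [3,4,5]=6
  size 4 → [0,1,3,5]=12  [0,1,4,5]=12  [0,2,3,4]=12  [0,2,3,5]=12  [0,3,4,5]=24  [1,2,3,5]=6  [1,3,4,5]=12  [2,3,4,5]=12
  first=0(a) contributes 30
  first=1(e) contributes 60
  first=2(f) contributes 60
  first=4(c) contributes 30
|[w]| = 180

180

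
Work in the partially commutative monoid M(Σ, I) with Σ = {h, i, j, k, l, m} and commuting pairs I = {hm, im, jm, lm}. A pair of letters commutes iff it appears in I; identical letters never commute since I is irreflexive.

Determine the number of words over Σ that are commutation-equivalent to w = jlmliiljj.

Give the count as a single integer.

0(j) covers ∅
1(l) covers 0:j
2(m) covers ∅
3(l) covers 1:l
4(i) covers 3:l
5(i) covers 4:i
6(l) covers 5:i
7(j) covers 6:l
8(j) covers 7:j
floor of heap: 0:j, 2:m
completions by unplaced set U, small U first (add the entries for U minus each lowest piece of U):
  |U|=1: {2}:1  {8}:1
  |U|=2: {2,8}:2  {7,8}:1
  |U|=3: {2,7,8}:3  {6,7,8}:1
  |U|=4: {2,6,7,8}:4  {5,6,7,8}:1
  |U|=5: {2,5,6,7,8}:5  {4,5,6,7,8}:1
  |U|=6: {2,4,5,6,7,8}:6  {3,4,5,6,7,8}:1
  |U|=7: {1,3,4,5,6,7,8}:1  {2,3,4,5,6,7,8}:7
  start at 0(j): 8
  start at 2(m): 1
sum over floor = 9

9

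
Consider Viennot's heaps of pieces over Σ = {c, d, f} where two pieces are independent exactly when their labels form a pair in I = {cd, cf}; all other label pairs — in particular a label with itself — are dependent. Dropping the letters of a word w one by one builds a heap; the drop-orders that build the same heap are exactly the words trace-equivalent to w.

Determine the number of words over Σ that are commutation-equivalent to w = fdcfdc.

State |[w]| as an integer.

#0=f has no predecessor
#1=d depends on [0:f]
#2=c has no predecessor
#3=f depends on [1:d]
#4=d depends on [3:f]
#5=c depends on [2:c]
sources: [0:f, 2:c]
N(rest) = Σ N(rest − s) over sources s of rest; N(one piece) = 1:
  size 1 → [4]=1  [5]=1
  size 2 → [2,5]=1  [3,4]=1  [4,5]=2
  size 3 → [1,3,4]=1  [2,4,5]=3  [3,4,5]=3
  size 4 → [0,1,3,4]=1  [1,3,4,5]=4  [2,3,4,5]=6
  first=0(f) contributes 10
  first=2(c) contributes 5
|[w]| = 15

15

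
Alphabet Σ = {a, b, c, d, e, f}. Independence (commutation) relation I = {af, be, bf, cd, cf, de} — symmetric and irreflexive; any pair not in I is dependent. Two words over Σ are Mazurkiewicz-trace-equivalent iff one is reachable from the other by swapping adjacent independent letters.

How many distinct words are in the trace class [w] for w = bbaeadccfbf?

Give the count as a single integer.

19

#0=b has no predecessor
#1=b depends on [0:b]
#2=a depends on [1:b]
#3=e depends on [2:a]
#4=a depends on [3:e]
#5=d depends on [4:a]
#6=c depends on [4:a]
#7=c depends on [6:c]
#8=f depends on [5:d]
#9=b depends on [5:d, 7:c]
#10=f depends on [8:f]
sources: [0:b]
N(rest) = Σ N(rest − s) over sources s of rest; N(one piece) = 1:
  size 1 → [9]=1  [10]=1
  size 2 → [7,9]=1  [8,10]=1  [9,10]=2
  size 3 → [6,7,9]=1  [7,9,10]=3  [8,9,10]=3
  size 4 → [5,8,9,10]=3  [6,7,9,10]=4  [7,8,9,10]=6
  size 5 → [5,7,8,9,10]=9  [6,7,8,9,10]=10
  size 6 → [5,6,7,8,9,10]=19
  size 7 → [4,5,6,7,8,9,10]=19
  size 8 → [3,4,5,6,7,8,9,10]=19
  size 9 → [2,3,4,5,6,7,8,9,10]=19
  first=0(b) contributes 19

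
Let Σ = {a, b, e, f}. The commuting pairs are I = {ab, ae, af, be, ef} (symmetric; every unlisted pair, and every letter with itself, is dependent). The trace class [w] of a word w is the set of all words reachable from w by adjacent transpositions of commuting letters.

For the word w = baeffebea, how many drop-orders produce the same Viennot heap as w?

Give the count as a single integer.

drop 0:b onto floor
drop 1:a onto floor
drop 2:e onto floor
drop 3:f onto {0:b}
drop 4:f onto {3:f}
drop 5:e onto {2:e}
drop 6:b onto {4:f}
drop 7:e onto {5:e}
drop 8:a onto {1:a}
ground layer = {0:b, 1:a, 2:e}
drop-orders for the pieces not yet dropped (sum over which currently-grounded one goes next):
  1 to go: {6} 1  {7} 1  {8} 1
  2 to go: {1,8} 1  {4,6} 1  {5,7} 1  {6,7} 2  {6,8} 2  {7,8} 2
  3 to go: {1,6,8} 3  {1,7,8} 3  {2,5,7} 1  {3,4,6} 1  {4,6,7} 3  {4,6,8} 3  {5,6,7} 3  {5,7,8} 3  {6,7,8} 6
  4 to go: {0,3,4,6} 1  {1,4,6,8} 6  {1,5,7,8} 6  {1,6,7,8} 12  {2,5,6,7} 4  {2,5,7,8} 4  {3,4,6,7} 4  {3,4,6,8} 4  {4,5,6,7} 6  {4,6,7,8} 12  {5,6,7,8} 12
  5 to go: {0,3,4,6,7} 5  {0,3,4,6,8} 5  {1,2,5,7,8} 10  {1,3,4,6,8} 10  {1,4,6,7,8} 30  {1,5,6,7,8} 30  {2,4,5,6,7} 10  {2,5,6,7,8} 20  {3,4,5,6,7} 10  {3,4,6,7,8} 20  {4,5,6,7,8} 30
  6 to go: {0,1,3,4,6,8} 15  {0,3,4,5,6,7} 15  {0,3,4,6,7,8} 30  {1,2,5,6,7,8} 60  {1,3,4,6,7,8} 60  {1,4,5,6,7,8} 90  {2,3,4,5,6,7} 20  {2,4,5,6,7,8} 60  {3,4,5,6,7,8} 60
  7 to go: {0,1,3,4,6,7,8} 105  {0,2,3,4,5,6,7} 35  {0,3,4,5,6,7,8} 105  {1,2,4,5,6,7,8} 210  {1,3,4,5,6,7,8} 210  {2,3,4,5,6,7,8} 140
  if 0:b drops first: 560 orders
  if 1:a drops first: 280 orders
  if 2:e drops first: 420 orders
heap linearizations: 1260

1260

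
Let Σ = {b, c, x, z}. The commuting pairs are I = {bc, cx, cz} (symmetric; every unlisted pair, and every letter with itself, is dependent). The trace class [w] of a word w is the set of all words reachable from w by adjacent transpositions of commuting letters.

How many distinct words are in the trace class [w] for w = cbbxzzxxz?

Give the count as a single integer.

piece 0:c — minimal
piece 1:b — minimal
piece 2:b rests on {1:b}
piece 3:x rests on {2:b}
piece 4:z rests on {3:x}
piece 5:z rests on {4:z}
piece 6:x rests on {5:z}
piece 7:x rests on {6:x}
piece 8:z rests on {7:x}
minimal pieces: {0:c, 1:b}
ways to finish when only these pieces remain (= sum over removing one remaining piece with nothing left below it):
  1 left: {0}→1  {8}→1
  2 left: {0,8}→2  {7,8}→1
  3 left: {0,7,8}→3  {6,7,8}→1
  4 left: {0,6,7,8}→4  {5,6,7,8}→1
  5 left: {0,5,6,7,8}→5  {4,5,6,7,8}→1
  6 left: {0,4,5,6,7,8}→6  {3,4,5,6,7,8}→1
  7 left: {0,3,4,5,6,7,8}→7  {2,3,4,5,6,7,8}→1
  placing 0:c first → 1 extensions
  placing 1:b first → 8 extensions
total linear extensions = 9

9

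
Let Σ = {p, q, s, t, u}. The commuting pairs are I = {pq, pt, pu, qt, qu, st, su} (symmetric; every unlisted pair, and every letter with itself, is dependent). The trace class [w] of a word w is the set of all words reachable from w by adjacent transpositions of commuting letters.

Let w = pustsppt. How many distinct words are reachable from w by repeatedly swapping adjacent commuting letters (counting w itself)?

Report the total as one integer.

56

0(p) covers ∅
1(u) covers ∅
2(s) covers 0:p
3(t) covers 1:u
4(s) covers 2:s
5(p) covers 4:s
6(p) covers 5:p
7(t) covers 3:t
floor of heap: 0:p, 1:u
completions by unplaced set U, small U first (add the entries for U minus each lowest piece of U):
  |U|=1: {6}:1  {7}:1
  |U|=2: {3,7}:1  {5,6}:1  {6,7}:2
  |U|=3: {1,3,7}:1  {3,6,7}:3  {4,5,6}:1  {5,6,7}:3
  |U|=4: {1,3,6,7}:4  {2,4,5,6}:1  {3,5,6,7}:6  {4,5,6,7}:4
  |U|=5: {0,2,4,5,6}:1  {1,3,5,6,7}:10  {2,4,5,6,7}:5  {3,4,5,6,7}:10
  |U|=6: {0,2,4,5,6,7}:6  {1,3,4,5,6,7}:20  {2,3,4,5,6,7}:15
  start at 0(p): 35
  start at 1(u): 21
sum over floor = 56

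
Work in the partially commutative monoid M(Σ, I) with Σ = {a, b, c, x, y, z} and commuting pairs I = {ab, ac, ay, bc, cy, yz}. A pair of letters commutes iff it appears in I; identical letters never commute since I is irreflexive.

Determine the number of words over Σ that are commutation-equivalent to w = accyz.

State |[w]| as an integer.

0(a) covers ∅
1(c) covers ∅
2(c) covers 1:c
3(y) covers ∅
4(z) covers 0:a, 2:c
floor of heap: 0:a, 1:c, 3:y
completions by unplaced set U, small U first (add the entries for U minus each lowest piece of U):
  |U|=1: {3}:1  {4}:1
  |U|=2: {0,4}:1  {2,4}:1  {3,4}:2
  |U|=3: {0,2,4}:2  {0,3,4}:3  {1,2,4}:1  {2,3,4}:3
  start at 0(a): 4
  start at 1(c): 8
  start at 3(y): 3
sum over floor = 15

15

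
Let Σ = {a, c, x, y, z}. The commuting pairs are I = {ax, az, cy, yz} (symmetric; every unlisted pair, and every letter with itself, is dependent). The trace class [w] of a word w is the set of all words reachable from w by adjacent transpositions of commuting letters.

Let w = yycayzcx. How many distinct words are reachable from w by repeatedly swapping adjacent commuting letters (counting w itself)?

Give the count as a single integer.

#0=y has no predecessor
#1=y depends on [0:y]
#2=c has no predecessor
#3=a depends on [1:y, 2:c]
#4=y depends on [3:a]
#5=z depends on [2:c]
#6=c depends on [3:a, 5:z]
#7=x depends on [4:y, 6:c]
sources: [0:y, 2:c]
N(rest) = Σ N(rest − s) over sources s of rest; N(one piece) = 1:
  size 1 → [7]=1
  size 2 → [4,7]=1  [6,7]=1
  size 3 → [4,6,7]=2  [5,6,7]=1
  size 4 → [3,4,6,7]=2  [4,5,6,7]=3
  size 5 → [1,3,4,6,7]=2  [3,4,5,6,7]=5
  size 6 → [0,1,3,4,6,7]=2  [1,3,4,5,6,7]=7  [2,3,4,5,6,7]=5
  first=0(y) contributes 12
  first=2(c) contributes 9
|[w]| = 21

21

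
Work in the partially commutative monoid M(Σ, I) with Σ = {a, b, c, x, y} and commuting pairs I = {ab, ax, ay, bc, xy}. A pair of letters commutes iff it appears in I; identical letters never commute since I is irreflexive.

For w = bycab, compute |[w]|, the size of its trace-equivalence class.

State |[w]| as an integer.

0(b) covers ∅
1(y) covers 0:b
2(c) covers 1:y
3(a) covers 2:c
4(b) covers 1:y
floor of heap: 0:b
completions by unplaced set U, small U first (add the entries for U minus each lowest piece of U):
  |U|=1: {3}:1  {4}:1
  |U|=2: {2,3}:1  {3,4}:2
  |U|=3: {2,3,4}:3
  start at 0(b): 3

3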